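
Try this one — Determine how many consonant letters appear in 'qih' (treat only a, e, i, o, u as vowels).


Consonants in 'qih': q, h = 2 consonants.

2


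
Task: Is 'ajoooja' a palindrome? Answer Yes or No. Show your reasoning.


Forward: 'ajoooja'
Reversed: 'ajoooja'
They are identical.

Yes


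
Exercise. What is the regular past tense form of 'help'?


Apply rule: Add -ed. 'help' becomes 'helped'.

helped


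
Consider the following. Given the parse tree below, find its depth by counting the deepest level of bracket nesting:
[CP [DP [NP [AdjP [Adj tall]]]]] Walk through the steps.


Count bracket nesting levels:
'[' at pos 0: depth = 1
'[' at pos 4: depth = 2
'[' at pos 8: depth = 3
'[' at pos 12: depth = 4
'[' at pos 18: depth = 5
Maximum depth reached: 5

5


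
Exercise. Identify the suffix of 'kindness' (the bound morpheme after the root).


The word 'kindness' = 'kind' (root) + '-ness' (suffix). The suffix is '-ness'.

ness


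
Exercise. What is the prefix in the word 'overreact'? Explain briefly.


The word 'overreact' = 'over' (prefix) + 'react' (root). The prefix is 'over'.

over


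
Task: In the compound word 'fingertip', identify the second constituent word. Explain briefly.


Split 'fingertip' into 'finger' + 'tip'. The second part is 'tip'.

tip


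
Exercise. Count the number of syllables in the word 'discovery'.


Break 'discovery' into syllables: dis-cov-er-y -> dis | cov | er | y = 4 syllables

4 syllables


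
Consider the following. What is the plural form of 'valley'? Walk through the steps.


Apply rule: Add -s. 'valley' becomes 'valleys'.

valleys


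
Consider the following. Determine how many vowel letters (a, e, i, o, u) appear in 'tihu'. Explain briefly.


Vowels in 'tihu': i, u = 2 vowels.

2


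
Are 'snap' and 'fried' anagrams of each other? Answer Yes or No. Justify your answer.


Sorted letters of 'snap': 'anps'
Sorted letters of 'fried': 'defir'
They do not match.

No


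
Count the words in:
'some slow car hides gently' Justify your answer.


Split into words: some | slow | car | hides | gently = 5 words.

5


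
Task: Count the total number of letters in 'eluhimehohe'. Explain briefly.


Spell out 'eluhimehohe' and number each letter: e(1), l(2), u(3), h(4), i(5), m(6), e(7), h(8), o(9), h(10), e(11). Total: 11 letters.

11


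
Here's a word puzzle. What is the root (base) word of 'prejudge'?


Remove prefix 'pre' from 'prejudge' to get root 'judge'.

judge


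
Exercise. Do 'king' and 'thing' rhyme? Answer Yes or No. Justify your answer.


Rime (stressed vowel + following sounds) of 'king': -ing = /ɪŋ/
Rime of 'thing': -ing = /ɪŋ/
/ɪŋ/ and /ɪŋ/ are the same ending sound, so the words rhyme.

Yes


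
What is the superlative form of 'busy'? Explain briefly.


Apply superlative formation (consonant + y: change y to i, add -est): 'busy' -> 'busiest'.

busiest


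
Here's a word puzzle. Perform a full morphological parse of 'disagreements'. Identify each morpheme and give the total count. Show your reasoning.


Step 1: Identify prefix: 'dis' (meaning: not/apart)
Step 2: Identify root: 'agree'
Step 3: Identify suffix(es): 'ment, s'
Decomposition: dis- (prefix: not/apart) + agree (root) + -ment (suffix: action/result) + -s (plural)
Total morphemes: 4

4 morphemes (dis- (prefix: not/apart) + agree (root) + -ment (suffix: action/result) + -s (plural))


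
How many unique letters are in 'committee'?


Unique letters in 'committee': {c, e, i, m, o, t} = 6 distinct letters.

6


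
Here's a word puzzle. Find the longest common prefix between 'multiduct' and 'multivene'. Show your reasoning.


Compare from the start: 5 characters match: 'multi'. Mismatch at position 6: 'd' vs 'v'.

multi


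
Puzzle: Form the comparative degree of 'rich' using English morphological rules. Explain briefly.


Apply comparative formation (add -er): 'rich' -> 'richer'.

richer


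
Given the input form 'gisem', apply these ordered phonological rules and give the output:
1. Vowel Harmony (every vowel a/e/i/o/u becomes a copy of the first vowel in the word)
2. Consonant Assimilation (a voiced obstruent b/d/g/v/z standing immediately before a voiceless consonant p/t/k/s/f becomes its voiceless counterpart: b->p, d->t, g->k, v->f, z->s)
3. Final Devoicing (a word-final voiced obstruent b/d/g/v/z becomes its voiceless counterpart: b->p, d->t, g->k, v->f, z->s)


Starting form: 'gisem'
Rule 1: Vowel Harmony: all vowels become 'i' (matching first vowel). 'gisem' -> 'gisim'
Rule 2: Consonant Assimilation: no voiced obstruent (b/d/g/v/z) stands immediately before a voiceless consonant (p/t/k/s/f). No change.
Rule 3: Final Devoicing: final consonant 'm' is not one of the voiced obstruents b/d/g/v/z. No change.
Final form: 'gisim'

gisim


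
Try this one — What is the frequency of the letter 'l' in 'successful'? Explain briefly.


Letter 'l' in 'successful': found at position(s) 10 = 1 occurrence(s).

1


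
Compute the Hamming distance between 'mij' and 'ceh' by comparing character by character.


Alignment:
Position 1: 'm' vs 'c' = DIFFER
Position 2: 'i' vs 'e' = DIFFER
Position 3: 'j' vs 'h' = DIFFER
Total differences: 3

3


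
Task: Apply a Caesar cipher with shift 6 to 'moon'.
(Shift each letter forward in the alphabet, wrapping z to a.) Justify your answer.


Shift each letter by 6: m -> s, o -> u, o -> u, n -> t. Result: 'suut'.

suut


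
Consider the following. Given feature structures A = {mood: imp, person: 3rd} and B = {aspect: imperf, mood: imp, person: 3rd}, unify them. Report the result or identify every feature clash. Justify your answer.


Compare features:
aspect: A=_ vs B=imperf -> unified: imperf
mood: A=imp vs B=imp -> unified: imp
person: A=3rd vs B=3rd -> unified: 3rd
No clashes found.

Unified: {aspect: imperf, mood: imp, person: 3rd}


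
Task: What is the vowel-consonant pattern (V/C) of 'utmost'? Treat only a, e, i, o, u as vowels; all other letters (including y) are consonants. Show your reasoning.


Letter mapping: u = V, t = C, m = C, o = V, s = C, t = C.

VCCVCC


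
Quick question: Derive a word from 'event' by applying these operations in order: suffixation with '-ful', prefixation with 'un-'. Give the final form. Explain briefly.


Step 1: Add suffix '-ful' to 'event' = 'eventful'
Step 2: Add prefix 'un-' to 'eventful' = 'uneventful'

uneventful


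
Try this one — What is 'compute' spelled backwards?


Reverse 'compute' character by character: 'etupmoc'.

etupmoc


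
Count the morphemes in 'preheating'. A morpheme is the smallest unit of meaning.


Decomposition: pre- (prefix) + heat (root) + -ing (suffix) = 3 morpheme(s)

3 morphemes


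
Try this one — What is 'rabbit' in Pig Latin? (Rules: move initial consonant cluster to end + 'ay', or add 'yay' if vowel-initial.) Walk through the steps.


'rabbit': move consonant cluster 'r' to end and add 'ay': 'abbitray'.

abbitray


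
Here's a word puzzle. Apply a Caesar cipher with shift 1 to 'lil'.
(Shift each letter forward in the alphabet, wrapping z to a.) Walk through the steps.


Shift each letter by 1: l -> m, i -> j, l -> m. Result: 'mjm'.

mjm


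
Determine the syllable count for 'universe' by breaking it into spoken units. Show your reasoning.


Break 'universe' into syllables: u-ni-verse -> u | ni | verse = 3 syllables

3 syllables


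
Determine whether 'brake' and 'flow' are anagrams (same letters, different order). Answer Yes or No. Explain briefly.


Sorted letters of 'brake': 'abekr'
Sorted letters of 'flow': 'flow'
They do not match.

No


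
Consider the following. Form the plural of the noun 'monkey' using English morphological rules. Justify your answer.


Apply rule: Add -s. 'monkey' becomes 'monkeys'.

monkeys


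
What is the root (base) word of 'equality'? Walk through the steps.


Remove suffix '-ity' from 'equality' to get root 'equal'.

equal


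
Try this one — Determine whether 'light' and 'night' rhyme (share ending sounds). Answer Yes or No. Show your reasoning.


Rime (stressed vowel + following sounds) of 'light': -ight = /aɪt/
Rime of 'night': -ight = /aɪt/
/aɪt/ and /aɪt/ are the same ending sound, so the words rhyme.

Yes


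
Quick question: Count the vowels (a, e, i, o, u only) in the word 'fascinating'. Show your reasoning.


Vowels in 'fascinating': a, i, a, i = 4 vowels.

4


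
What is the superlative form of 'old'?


Apply superlative formation (add -est): 'old' -> 'oldest'.

oldest


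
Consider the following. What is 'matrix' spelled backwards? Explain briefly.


Reverse 'matrix' character by character: 'xirtam'.

xirtam


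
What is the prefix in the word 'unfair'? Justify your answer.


The word 'unfair' = 'un' (prefix) + 'fair' (root). The prefix is 'un'.

un


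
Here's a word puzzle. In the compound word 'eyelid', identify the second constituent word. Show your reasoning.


Split 'eyelid' into 'eye' + 'lid'. The second part is 'lid'.

lid


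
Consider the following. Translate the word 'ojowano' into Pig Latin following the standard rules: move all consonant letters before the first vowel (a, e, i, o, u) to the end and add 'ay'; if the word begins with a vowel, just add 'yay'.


'ojowano' starts with a vowel, so add 'yay': 'ojowanoyay'.

ojowanoyay


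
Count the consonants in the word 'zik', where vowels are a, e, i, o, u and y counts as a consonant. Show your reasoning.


Consonants in 'zik': z, k = 2 consonants.

2


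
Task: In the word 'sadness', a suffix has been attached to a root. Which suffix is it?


The word 'sadness' = 'sad' (root) + '-ness' (suffix). The suffix is '-ness'.

ness


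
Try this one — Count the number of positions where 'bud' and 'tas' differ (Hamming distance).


Alignment:
Position 1: 'b' vs 't' = DIFFER
Position 2: 'u' vs 'a' = DIFFER
Position 3: 'd' vs 's' = DIFFER
Total differences: 3

3


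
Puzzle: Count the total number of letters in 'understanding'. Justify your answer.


Spell out 'understanding' and number each letter: u(1), n(2), d(3), e(4), r(5), s(6), t(7), a(8), n(9), d(10), i(11), n(12), g(13). Total: 13 letters.

13


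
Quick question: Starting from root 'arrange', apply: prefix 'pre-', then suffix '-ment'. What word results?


Step 1: Add prefix 'pre-' to 'arrange' = 'prearrange'
Step 2: Add suffix '-ment' to 'prearrange' = 'prearrangement'

prearrangement


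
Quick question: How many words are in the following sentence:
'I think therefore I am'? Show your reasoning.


Split into words: I | think | therefore | I | am = 5 words.

5


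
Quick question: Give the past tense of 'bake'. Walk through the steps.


Apply rule: Add -d (word ends in -e). 'bake' becomes 'baked'.

baked


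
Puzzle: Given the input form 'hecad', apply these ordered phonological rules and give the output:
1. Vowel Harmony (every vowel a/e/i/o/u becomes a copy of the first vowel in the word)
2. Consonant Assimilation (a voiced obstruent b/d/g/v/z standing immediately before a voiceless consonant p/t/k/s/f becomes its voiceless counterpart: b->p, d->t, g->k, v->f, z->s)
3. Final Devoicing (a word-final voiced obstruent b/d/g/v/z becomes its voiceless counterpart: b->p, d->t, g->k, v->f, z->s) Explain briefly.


Starting form: 'hecad'
Rule 1: Vowel Harmony: all vowels become 'e' (matching first vowel). 'hecad' -> 'heced'
Rule 2: Consonant Assimilation: no voiced obstruent (b/d/g/v/z) stands immediately before a voiceless consonant (p/t/k/s/f). No change.
Rule 3: Final Devoicing: word-final voiced obstruent 'd' becomes voiceless 't'. 'heced' -> 'hecet'
Final form: 'hecet'

hecet


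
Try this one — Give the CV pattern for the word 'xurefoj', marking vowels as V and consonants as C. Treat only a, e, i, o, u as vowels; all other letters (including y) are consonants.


Letter mapping: x = C, u = V, r = C, e = V, f = C, o = V, j = C.

CVCVCVC


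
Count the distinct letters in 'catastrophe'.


Unique letters in 'catastrophe': {a, c, e, h, o, p, r, s, t} = 9 distinct letters.

9


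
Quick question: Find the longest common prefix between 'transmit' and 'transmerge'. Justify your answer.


Compare from the start: 6 characters match: 'transm'. Mismatch at position 7: 'i' vs 'e'.

transm


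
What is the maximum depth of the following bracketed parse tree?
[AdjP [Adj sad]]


Count bracket nesting levels:
'[' at pos 0: depth = 1
'[' at pos 6: depth = 2
Maximum depth reached: 2

2


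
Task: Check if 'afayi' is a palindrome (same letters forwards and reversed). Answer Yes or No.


Forward: 'afayi'
Reversed: 'iyafa'
They differ.

No


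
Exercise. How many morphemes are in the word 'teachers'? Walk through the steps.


Decomposition: teach (root) + -er (suffix) + -s (plural) = 3 morpheme(s)

3 morphemes


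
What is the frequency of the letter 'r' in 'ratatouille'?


Letter 'r' in 'ratatouille': found at position(s) 1 = 1 occurrence(s).

1


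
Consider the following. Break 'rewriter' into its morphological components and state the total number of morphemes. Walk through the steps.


Step 1: Identify prefix: 're' (meaning: again)
Step 2: Identify root: 'write'
Step 3: Identify suffix(es): 'er'
Decomposition: re- (prefix: again) + write (root) + -er (suffix: one who)
Total morphemes: 3

3 morphemes (re- (prefix: again) + write (root) + -er (suffix: one who))


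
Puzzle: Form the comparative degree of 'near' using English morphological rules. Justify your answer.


Apply comparative formation (add -er): 'near' -> 'nearer'.

nearer


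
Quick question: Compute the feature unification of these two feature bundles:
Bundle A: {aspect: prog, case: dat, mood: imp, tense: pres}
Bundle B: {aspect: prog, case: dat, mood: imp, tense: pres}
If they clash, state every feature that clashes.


Compare features:
aspect: A=prog vs B=prog -> unified: prog
case: A=dat vs B=dat -> unified: dat
mood: A=imp vs B=imp -> unified: imp
tense: A=pres vs B=pres -> unified: pres
No clashes found.

Unified: {aspect: prog, case: dat, mood: imp, tense: pres}


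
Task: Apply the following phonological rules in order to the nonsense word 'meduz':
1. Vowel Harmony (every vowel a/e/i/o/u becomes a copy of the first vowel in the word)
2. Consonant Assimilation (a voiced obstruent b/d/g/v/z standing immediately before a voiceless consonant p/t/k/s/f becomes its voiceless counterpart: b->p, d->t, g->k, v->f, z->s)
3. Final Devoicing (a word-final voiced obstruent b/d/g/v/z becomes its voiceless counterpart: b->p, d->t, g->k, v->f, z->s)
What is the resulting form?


Starting form: 'meduz'
Rule 1: Vowel Harmony: all vowels become 'e' (matching first vowel). 'meduz' -> 'medez'
Rule 2: Consonant Assimilation: no voiced obstruent (b/d/g/v/z) stands immediately before a voiceless consonant (p/t/k/s/f). No change.
Rule 3: Final Devoicing: word-final voiced obstruent 'z' becomes voiceless 's'. 'medez' -> 'medes'
Final form: 'medes'

medes


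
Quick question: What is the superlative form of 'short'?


Apply superlative formation (add -est): 'short' -> 'shortest'.

shortest


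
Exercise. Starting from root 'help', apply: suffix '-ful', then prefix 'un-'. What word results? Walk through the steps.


Step 1: Add suffix '-ful' to 'help' = 'helpful'
Step 2: Add prefix 'un-' to 'helpful' = 'unhelpful'

unhelpful


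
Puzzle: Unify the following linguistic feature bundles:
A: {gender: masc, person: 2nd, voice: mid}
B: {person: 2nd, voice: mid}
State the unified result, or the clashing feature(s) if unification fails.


Compare features:
gender: A=masc vs B=_ -> unified: masc
person: A=2nd vs B=2nd -> unified: 2nd
voice: A=mid vs B=mid -> unified: mid
No clashes found.

Unified: {gender: masc, person: 2nd, voice: mid}


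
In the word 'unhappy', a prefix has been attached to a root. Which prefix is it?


The word 'unhappy' = 'un' (prefix) + 'happy' (root). The prefix is 'un'.

un


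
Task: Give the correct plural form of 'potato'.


Apply rule: Add -es (consonant + o). 'potato' becomes 'potatoes'.

potatoes


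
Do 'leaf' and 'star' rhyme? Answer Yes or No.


Rime (stressed vowel + following sounds) of 'leaf': -eaf = /iːf/
Rime of 'star': -ar = /ɑːr/
/iːf/ and /ɑːr/ are different ending sounds, so the words do not rhyme.

No


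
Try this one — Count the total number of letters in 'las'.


Spell out 'las' and number each letter: l(1), a(2), s(3). Total: 3 letters.

3


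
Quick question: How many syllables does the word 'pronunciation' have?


Break 'pronunciation' into syllables: pro-nun-ci-a-tion -> pro | nun | ci | a | tion = 5 syllables

5 syllables


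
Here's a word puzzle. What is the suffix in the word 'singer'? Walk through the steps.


The word 'singer' = 'sing' (root) + '-er' (suffix). The suffix is '-er'.

er


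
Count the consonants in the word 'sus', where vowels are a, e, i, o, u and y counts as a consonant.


Consonants in 'sus': s, s = 2 consonants.

2


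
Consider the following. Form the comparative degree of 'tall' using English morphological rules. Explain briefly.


Apply comparative formation (add -er): 'tall' -> 'taller'.

taller


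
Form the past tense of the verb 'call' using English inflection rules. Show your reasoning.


Apply rule: Add -ed. 'call' becomes 'called'.

called


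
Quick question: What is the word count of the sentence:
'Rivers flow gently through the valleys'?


Split into words: Rivers | flow | gently | through | the | valleys = 6 words.

6


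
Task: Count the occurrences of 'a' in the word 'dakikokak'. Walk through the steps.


Letter 'a' in 'dakikokak': found at position(s) 2, 8 = 2 occurrence(s).

2


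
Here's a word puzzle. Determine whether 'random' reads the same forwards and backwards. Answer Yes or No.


Forward: 'random'
Reversed: 'modnar'
They differ.

No


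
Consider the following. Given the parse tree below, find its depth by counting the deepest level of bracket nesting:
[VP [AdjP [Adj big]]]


Count bracket nesting levels:
'[' at pos 0: depth = 1
'[' at pos 4: depth = 2
'[' at pos 10: depth = 3
Maximum depth reached: 3

3


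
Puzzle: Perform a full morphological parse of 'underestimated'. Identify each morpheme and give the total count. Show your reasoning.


Step 1: Identify prefix: 'under' (meaning: beneath/insufficient)
Step 2: Identify root: 'estimate'
Step 3: Identify suffix(es): 'ed'
Decomposition: under- (prefix: beneath/insufficient) + estimate (root) + -ed (suffix: past)
Total morphemes: 3

3 morphemes (under- (prefix: beneath/insufficient) + estimate (root) + -ed (suffix: past))


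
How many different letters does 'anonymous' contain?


Unique letters in 'anonymous': {a, m, n, o, s, u, y} = 7 distinct letters.

7


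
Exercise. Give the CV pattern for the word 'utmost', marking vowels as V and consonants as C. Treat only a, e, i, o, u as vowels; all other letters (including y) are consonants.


Letter mapping: u = V, t = C, m = C, o = V, s = C, t = C.

VCCVCC


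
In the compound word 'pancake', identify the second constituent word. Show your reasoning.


Split 'pancake' into 'pan' + 'cake'. The second part is 'cake'.

cake


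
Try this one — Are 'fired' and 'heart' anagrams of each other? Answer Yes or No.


Sorted letters of 'fired': 'defir'
Sorted letters of 'heart': 'aehrt'
They do not match.

No


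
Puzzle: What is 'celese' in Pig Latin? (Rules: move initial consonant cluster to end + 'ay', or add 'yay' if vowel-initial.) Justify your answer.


'celese': move consonant cluster 'c' to end and add 'ay': 'elesecay'.

elesecay


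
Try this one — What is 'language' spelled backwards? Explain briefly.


Reverse 'language' character by character: 'egaugnal'.

egaugnal


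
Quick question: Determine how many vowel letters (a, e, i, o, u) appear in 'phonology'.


Vowels in 'phonology': o, o, o = 3 vowels.

3


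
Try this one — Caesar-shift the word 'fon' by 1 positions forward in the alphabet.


Shift each letter by 1: f -> g, o -> p, n -> o. Result: 'gpo'.

gpo


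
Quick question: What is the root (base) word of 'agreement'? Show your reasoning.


Remove suffix '-ment' from 'agreement' to get root 'agree'.

agree


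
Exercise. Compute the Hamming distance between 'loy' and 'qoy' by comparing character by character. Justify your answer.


Alignment:
Position 1: 'l' vs 'q' = DIFFER
Position 2: 'o' vs 'o' = match
Position 3: 'y' vs 'y' = match
Total differences: 1

1


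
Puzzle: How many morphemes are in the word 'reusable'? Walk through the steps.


Decomposition: re- (prefix) + use (root) + -able (suffix) = 3 morpheme(s)

3 morphemes


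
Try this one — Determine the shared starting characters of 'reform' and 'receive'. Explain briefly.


Compare from the start: 2 characters match: 're'. Mismatch at position 3: 'f' vs 'c'.

re


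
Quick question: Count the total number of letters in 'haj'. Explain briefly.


Spell out 'haj' and number each letter: h(1), a(2), j(3). Total: 3 letters.

3


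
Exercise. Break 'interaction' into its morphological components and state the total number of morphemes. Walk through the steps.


Step 1: Identify prefix: 'inter' (meaning: between)
Step 2: Identify root: 'act'
Step 3: Identify suffix(es): 'ion'
Decomposition: inter- (prefix: between) + act (root) + -ion (suffix: act of)
Total morphemes: 3

3 morphemes (inter- (prefix: between) + act (root) + -ion (suffix: act of))


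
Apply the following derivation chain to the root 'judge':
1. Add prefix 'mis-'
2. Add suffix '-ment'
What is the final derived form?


Step 1: Add prefix 'mis-' to 'judge' = 'misjudge'
Step 2: Add suffix '-ment' to 'misjudge' = 'misjudgment'

misjudgment


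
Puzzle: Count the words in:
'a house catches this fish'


Split into words: a | house | catches | this | fish = 5 words.

5


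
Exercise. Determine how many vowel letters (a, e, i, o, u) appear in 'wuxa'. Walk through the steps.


Vowels in 'wuxa': u, a = 2 vowels.

2


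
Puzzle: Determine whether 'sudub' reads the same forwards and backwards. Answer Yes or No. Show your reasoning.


Forward: 'sudub'
Reversed: 'budus'
They differ.

No


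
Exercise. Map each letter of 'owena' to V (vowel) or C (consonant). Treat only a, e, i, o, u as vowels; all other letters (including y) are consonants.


Letter mapping: o = V, w = C, e = V, n = C, a = V.

VCVCV


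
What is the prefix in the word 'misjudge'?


The word 'misjudge' = 'mis' (prefix) + 'judge' (root). The prefix is 'mis'.

mis


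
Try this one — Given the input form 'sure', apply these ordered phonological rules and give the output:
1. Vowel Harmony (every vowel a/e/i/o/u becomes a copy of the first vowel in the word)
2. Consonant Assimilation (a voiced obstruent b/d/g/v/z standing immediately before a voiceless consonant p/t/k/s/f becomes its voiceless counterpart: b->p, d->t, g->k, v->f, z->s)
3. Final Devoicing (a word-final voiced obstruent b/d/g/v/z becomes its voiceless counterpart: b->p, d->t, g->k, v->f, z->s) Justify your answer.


Starting form: 'sure'
Rule 1: Vowel Harmony: all vowels become 'u' (matching first vowel). 'sure' -> 'suru'
Rule 2: Consonant Assimilation: no voiced obstruent (b/d/g/v/z) stands immediately before a voiceless consonant (p/t/k/s/f). No change.
Rule 3: Final Devoicing: the word ends in the vowel 'u', not a consonant. No change.
Final form: 'suru'

suru


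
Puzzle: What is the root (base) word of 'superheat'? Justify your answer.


Remove prefix 'super' from 'superheat' to get root 'heat'.

heat


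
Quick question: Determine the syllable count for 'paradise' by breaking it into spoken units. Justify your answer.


Break 'paradise' into syllables: par-a-dise -> par | a | dise = 3 syllables

3 syllables


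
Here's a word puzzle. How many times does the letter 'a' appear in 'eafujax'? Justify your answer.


Letter 'a' in 'eafujax': found at position(s) 2, 6 = 2 occurrence(s).

2


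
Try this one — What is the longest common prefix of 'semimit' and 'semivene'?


Compare from the start: 4 characters match: 'semi'. Mismatch at position 5: 'm' vs 'v'.

semi


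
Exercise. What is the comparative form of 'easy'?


Apply comparative formation (consonant + y: change y to i, add -er): 'easy' -> 'easier'.

easier


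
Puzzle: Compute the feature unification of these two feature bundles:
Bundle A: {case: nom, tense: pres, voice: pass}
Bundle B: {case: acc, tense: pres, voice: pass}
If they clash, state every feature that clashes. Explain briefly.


Compare features:
case: A=nom vs B=acc -> CLASH
tense: A=pres vs B=pres -> unified: pres
voice: A=pass vs B=pass -> unified: pass
Clash detected on feature 'case' (nom vs acc); unification fails.

CLASH on 'case' (nom vs acc)


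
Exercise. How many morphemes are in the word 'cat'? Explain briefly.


Decomposition: cat (free morpheme) = 1 morpheme(s)

1 morphemes


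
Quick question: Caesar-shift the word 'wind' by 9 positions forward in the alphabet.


Shift each letter by 9: w -> f, i -> r, n -> w, d -> m. Result: 'frwm'.

frwm


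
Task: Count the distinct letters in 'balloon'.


Unique letters in 'balloon': {a, b, l, n, o} = 5 distinct letters.

5


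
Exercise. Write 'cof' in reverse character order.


Reverse 'cof' character by character: 'foc'.

foc


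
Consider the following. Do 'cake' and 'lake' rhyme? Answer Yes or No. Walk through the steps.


Rime (stressed vowel + following sounds) of 'cake': -ake = /eɪk/
Rime of 'lake': -ake = /eɪk/
/eɪk/ and /eɪk/ are the same ending sound, so the words rhyme.

Yes


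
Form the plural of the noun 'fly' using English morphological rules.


Apply rule: Change -y to -ies (consonant + y). 'fly' becomes 'flies'.

flies


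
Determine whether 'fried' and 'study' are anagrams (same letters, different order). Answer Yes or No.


Sorted letters of 'fried': 'defir'
Sorted letters of 'study': 'dstuy'
They do not match.

No


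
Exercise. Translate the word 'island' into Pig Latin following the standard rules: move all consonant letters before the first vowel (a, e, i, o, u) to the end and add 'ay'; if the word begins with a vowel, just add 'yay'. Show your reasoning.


'island' starts with a vowel, so add 'yay': 'islandyay'.

islandyay


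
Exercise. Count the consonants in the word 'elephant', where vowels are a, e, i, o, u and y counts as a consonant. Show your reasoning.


Consonants in 'elephant': l, p, h, n, t = 5 consonants.

5


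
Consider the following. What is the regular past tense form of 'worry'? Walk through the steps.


Apply rule: Change -y to -ied. 'worry' becomes 'worried'.

worried


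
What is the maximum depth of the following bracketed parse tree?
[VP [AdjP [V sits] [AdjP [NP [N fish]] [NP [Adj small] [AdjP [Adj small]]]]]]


Count bracket nesting levels:
'[' at pos 0: depth = 1
'[' at pos 4: depth = 2
'[' at pos 10: depth = 3
'[' at pos 19: depth = 3
'[' at pos 25: depth = 4
'[' at pos 29: depth = 5
'[' at pos 39: depth = 4
'[' at pos 43: depth = 5
'[' at pos 55: depth = 5
'[' at pos 61: depth = 6
Maximum depth reached: 6

6


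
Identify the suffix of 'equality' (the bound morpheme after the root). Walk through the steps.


The word 'equality' = 'equal' (root) + '-ity' (suffix). The suffix is '-ity'.

ity


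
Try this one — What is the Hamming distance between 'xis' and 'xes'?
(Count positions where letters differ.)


Alignment:
Position 1: 'x' vs 'x' = match
Position 2: 'i' vs 'e' = DIFFER
Position 3: 's' vs 's' = match
Total differences: 1

1


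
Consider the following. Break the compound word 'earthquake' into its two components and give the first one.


Split 'earthquake' into 'earth' + 'quake'. The first part is 'earth'.

earth


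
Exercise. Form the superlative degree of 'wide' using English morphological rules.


Apply superlative formation (ends in e: add -st): 'wide' -> 'widest'.

widest


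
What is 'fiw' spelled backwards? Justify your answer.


Reverse 'fiw' character by character: 'wif'.

wif


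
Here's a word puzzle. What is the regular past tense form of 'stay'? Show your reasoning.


Apply rule: Add -ed. 'stay' becomes 'stayed'.

stayed


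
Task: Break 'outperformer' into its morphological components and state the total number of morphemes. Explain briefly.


Step 1: Identify prefix: 'out' (meaning: surpass)
Step 2: Identify root: 'perform'
Step 3: Identify suffix(es): 'er'
Decomposition: out- (prefix: surpass) + perform (root) + -er (suffix: one who)
Total morphemes: 3

3 morphemes (out- (prefix: surpass) + perform (root) + -er (suffix: one who))


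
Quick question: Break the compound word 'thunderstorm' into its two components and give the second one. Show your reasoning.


Split 'thunderstorm' into 'thunder' + 'storm'. The second part is 'storm'.

storm


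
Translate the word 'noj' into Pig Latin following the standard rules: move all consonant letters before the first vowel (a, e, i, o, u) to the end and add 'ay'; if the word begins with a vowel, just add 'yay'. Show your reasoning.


'noj': move consonant cluster 'n' to end and add 'ay': 'ojnay'.

ojnay


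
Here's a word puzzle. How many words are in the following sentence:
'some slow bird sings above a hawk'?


Split into words: some | slow | bird | sings | above | a | hawk = 7 words.

7


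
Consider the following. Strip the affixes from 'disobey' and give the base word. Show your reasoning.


Remove prefix 'dis' from 'disobey' to get root 'obey'.

obey


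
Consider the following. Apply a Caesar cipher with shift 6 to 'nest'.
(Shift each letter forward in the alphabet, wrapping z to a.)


Shift each letter by 6: n -> t, e -> k, s -> y, t -> z. Result: 'tkyz'.

tkyz


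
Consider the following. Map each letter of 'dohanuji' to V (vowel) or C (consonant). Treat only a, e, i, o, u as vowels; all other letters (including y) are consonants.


Letter mapping: d = C, o = V, h = C, a = V, n = C, u = V, j = C, i = V.

CVCVCVCV


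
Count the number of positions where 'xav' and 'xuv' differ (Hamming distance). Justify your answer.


Alignment:
Position 1: 'x' vs 'x' = match
Position 2: 'a' vs 'u' = DIFFER
Position 3: 'v' vs 'v' = match
Total differences: 1

1


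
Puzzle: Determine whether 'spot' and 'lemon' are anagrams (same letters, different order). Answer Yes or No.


Sorted letters of 'spot': 'opst'
Sorted letters of 'lemon': 'elmno'
They do not match.

No


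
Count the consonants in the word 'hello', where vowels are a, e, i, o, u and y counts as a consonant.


Consonants in 'hello': h, l, l = 3 consonants.

3


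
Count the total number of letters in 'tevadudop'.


Spell out 'tevadudop' and number each letter: t(1), e(2), v(3), a(4), d(5), u(6), d(7), o(8), p(9). Total: 9 letters.

9


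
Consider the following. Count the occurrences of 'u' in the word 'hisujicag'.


Letter 'u' in 'hisujicag': found at position(s) 4 = 1 occurrence(s).

1


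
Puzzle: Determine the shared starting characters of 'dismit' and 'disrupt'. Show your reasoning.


Compare from the start: 3 characters match: 'dis'. Mismatch at position 4: 'm' vs 'r'.

dis


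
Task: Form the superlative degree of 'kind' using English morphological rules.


Apply superlative formation (add -est): 'kind' -> 'kindest'.

kindest


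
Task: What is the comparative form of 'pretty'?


Apply comparative formation (consonant + y: change y to i, add -er): 'pretty' -> 'prettier'.

prettier


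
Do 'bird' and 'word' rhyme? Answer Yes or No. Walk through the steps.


Rime (stressed vowel + following sounds) of 'bird': -ird = /ɜːrd/
Rime of 'word': -ord = /ɜːrd/
/ɜːrd/ and /ɜːrd/ are the same ending sound, so the words rhyme.

Yes


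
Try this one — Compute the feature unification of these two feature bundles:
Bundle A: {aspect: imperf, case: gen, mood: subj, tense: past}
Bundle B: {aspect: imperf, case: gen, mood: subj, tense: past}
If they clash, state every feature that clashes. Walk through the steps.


Compare features:
aspect: A=imperf vs B=imperf -> unified: imperf
case: A=gen vs B=gen -> unified: gen
mood: A=subj vs B=subj -> unified: subj
tense: A=past vs B=past -> unified: past
No clashes found.

Unified: {aspect: imperf, case: gen, mood: subj, tense: past}


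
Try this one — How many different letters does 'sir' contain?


Unique letters in 'sir': {i, r, s} = 3 distinct letters.

3


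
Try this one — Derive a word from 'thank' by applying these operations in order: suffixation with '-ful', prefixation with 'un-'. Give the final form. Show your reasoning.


Step 1: Add suffix '-ful' to 'thank' = 'thankful'
Step 2: Add prefix 'un-' to 'thankful' = 'unthankful'

unthankful


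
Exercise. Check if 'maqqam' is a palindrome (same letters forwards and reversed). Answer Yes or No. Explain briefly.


Forward: 'maqqam'
Reversed: 'maqqam'
They are identical.

Yes


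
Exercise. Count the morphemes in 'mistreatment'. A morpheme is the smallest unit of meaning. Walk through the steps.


Decomposition: mis- (prefix) + treat (root) + -ment (suffix) = 3 morpheme(s)

3 morphemes


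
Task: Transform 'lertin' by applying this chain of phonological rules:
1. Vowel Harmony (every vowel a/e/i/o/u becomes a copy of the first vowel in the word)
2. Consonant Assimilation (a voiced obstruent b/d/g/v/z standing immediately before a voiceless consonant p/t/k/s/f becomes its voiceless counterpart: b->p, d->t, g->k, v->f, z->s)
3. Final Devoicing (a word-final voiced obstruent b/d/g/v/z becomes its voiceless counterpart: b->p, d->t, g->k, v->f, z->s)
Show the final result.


Starting form: 'lertin'
Rule 1: Vowel Harmony: all vowels become 'e' (matching first vowel). 'lertin' -> 'lerten'
Rule 2: Consonant Assimilation: no voiced obstruent (b/d/g/v/z) stands immediately before a voiceless consonant (p/t/k/s/f). No change.
Rule 3: Final Devoicing: final consonant 'n' is not one of the voiced obstruents b/d/g/v/z. No change.
Final form: 'lerten'

lerten


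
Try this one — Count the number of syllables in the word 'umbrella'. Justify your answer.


Break 'umbrella' into syllables: um-brel-la -> um | brel | la = 3 syllables

3 syllables


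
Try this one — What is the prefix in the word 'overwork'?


The word 'overwork' = 'over' (prefix) + 'work' (root). The prefix is 'over'.

over


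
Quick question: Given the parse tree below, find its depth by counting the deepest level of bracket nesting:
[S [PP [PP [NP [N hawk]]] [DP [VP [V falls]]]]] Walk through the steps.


Count bracket nesting levels:
'[' at pos 0: depth = 1
'[' at pos 3: depth = 2
'[' at pos 7: depth = 3
'[' at pos 11: depth = 4
'[' at pos 15: depth = 5
'[' at pos 26: depth = 3
'[' at pos 30: depth = 4
'[' at pos 34: depth = 5
Maximum depth reached: 5

5


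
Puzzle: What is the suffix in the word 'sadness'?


The word 'sadness' = 'sad' (root) + '-ness' (suffix). The suffix is '-ness'.

ness


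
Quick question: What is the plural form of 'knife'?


Apply rule: Change -fe to -ves. 'knife' becomes 'knives'.

knives


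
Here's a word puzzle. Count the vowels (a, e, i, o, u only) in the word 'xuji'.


Vowels in 'xuji': u, i = 2 vowels.

2


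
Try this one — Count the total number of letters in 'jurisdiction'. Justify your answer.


Spell out 'jurisdiction' and number each letter: j(1), u(2), r(3), i(4), s(5), d(6), i(7), c(8), t(9), i(10), o(11), n(12). Total: 12 letters.

12


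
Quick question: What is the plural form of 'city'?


Apply rule: Change -y to -ies (consonant + y). 'city' becomes 'cities'.

cities


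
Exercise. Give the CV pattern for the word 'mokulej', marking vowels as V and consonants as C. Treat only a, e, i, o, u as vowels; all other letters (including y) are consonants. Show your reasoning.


Letter mapping: m = C, o = V, k = C, u = V, l = C, e = V, j = C.

CVCVCVC


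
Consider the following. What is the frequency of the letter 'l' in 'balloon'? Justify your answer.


Letter 'l' in 'balloon': found at position(s) 3, 4 = 2 occurrence(s).

2


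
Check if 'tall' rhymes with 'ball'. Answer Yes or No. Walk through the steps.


Rime (stressed vowel + following sounds) of 'tall': -all = /ɔːl/
Rime of 'ball': -all = /ɔːl/
/ɔːl/ and /ɔːl/ are the same ending sound, so the words rhyme.

Yes


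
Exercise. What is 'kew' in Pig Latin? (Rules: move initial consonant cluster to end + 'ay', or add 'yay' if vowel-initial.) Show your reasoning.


'kew': move consonant cluster 'k' to end and add 'ay': 'ewkay'.

ewkay


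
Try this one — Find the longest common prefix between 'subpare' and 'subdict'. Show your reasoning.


Compare from the start: 3 characters match: 'sub'. Mismatch at position 4: 'p' vs 'd'.

sub


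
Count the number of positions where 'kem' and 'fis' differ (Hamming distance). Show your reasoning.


Alignment:
Position 1: 'k' vs 'f' = DIFFER
Position 2: 'e' vs 'i' = DIFFER
Position 3: 'm' vs 's' = DIFFER
Total differences: 3

3


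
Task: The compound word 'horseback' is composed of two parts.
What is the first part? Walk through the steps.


Split 'horseback' into 'horse' + 'back'. The first part is 'horse'.

horse


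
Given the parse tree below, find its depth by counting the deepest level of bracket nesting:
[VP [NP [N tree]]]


Count bracket nesting levels:
'[' at pos 0: depth = 1
'[' at pos 4: depth = 2
'[' at pos 8: depth = 3
Maximum depth reached: 3

3


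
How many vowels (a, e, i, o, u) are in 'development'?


Vowels in 'development': e, e, o, e = 4 vowels.

4


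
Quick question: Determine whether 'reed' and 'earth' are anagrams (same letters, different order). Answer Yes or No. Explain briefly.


Sorted letters of 'reed': 'deer'
Sorted letters of 'earth': 'aehrt'
They do not match.

No


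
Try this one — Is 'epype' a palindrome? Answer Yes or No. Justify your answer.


Forward: 'epype'
Reversed: 'epype'
They are identical.

Yes


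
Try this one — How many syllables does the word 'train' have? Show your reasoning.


Break 'train' into syllables: train -> train = 1 syllable

1 syllable


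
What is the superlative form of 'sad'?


Apply superlative formation (double final consonant, add -est): 'sad' -> 'saddest'.

saddest


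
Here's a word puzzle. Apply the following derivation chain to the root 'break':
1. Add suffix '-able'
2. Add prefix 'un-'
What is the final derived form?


Step 1: Add suffix '-able' to 'break' = 'breakable'
Step 2: Add prefix 'un-' to 'breakable' = 'unbreakable'

unbreakable


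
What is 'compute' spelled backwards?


Reverse 'compute' character by character: 'etupmoc'.

etupmoc


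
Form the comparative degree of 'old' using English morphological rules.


Apply comparative formation (add -er): 'old' -> 'older'.

older


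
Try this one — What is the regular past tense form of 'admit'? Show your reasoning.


Apply rule: Double final consonant and add -ed. 'admit' becomes 'admitted'.

admitted


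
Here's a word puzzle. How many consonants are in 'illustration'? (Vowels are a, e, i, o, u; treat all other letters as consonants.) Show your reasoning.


Consonants in 'illustration': l, l, s, t, r, t, n = 7 consonants.

7


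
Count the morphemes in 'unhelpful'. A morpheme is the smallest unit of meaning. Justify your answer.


Decomposition: un- (prefix) + help (root) + -ful (suffix) = 3 morpheme(s)

3 morphemes
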